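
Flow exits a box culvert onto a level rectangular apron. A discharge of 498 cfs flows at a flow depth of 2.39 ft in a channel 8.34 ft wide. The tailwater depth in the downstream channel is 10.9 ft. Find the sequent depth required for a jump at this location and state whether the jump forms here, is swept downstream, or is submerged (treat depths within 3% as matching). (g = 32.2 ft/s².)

y₂ = 8.51 ft; the jump is submerged

q = Q/b = 498/8.34 = 59.7 ft²/s; V₁ = q/y₁ = 25.0 ft/s. Fr₁ = V₁/√(g·y₁) = 2.85.
Conjugate-depth relation: y₂/y₁ = ½[√(1 + 8Fr₁²) − 1] = ½[√65.89 − 1] = 3.56.
y₂ = 3.56 × 2.39 = 8.51 ft.
Tailwater y_tw = 10.9 ft: y_tw > y₂, so the jump is submerged.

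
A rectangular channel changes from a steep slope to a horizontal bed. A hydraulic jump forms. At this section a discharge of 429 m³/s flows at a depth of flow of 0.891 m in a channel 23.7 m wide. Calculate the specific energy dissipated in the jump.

ΔE = 13.5 m

q = Q/b = 429/23.7 = 18.1 m²/s; V₁ = q/y₁ = 20.3 m/s. Fr₁ = V₁/√(g·y₁) = 6.87.
Bélanger equation: y₂/y₁ = ½[√(1 + 8Fr₁²) − 1] = ½[√378.8 − 1] = 9.23.
y₂ = 9.23 × 0.891 = 8.22 m.
V₂ = q/y₂ = 18.1/8.22 = 2.20 m/s. E₁ = y₁ + V₁²/2g = 21.9 m; E₂ = y₂ + V₂²/2g = 8.47 m. ΔE = E₁ − E₂ = 13.5 m.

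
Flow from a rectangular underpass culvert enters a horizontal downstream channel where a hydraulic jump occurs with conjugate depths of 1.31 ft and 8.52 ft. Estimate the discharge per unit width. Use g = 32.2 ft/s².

q = 42.0 ft²/s

For a rectangular channel the momentum equation gives q² = ½·g·y₁·y₂·(y₁ + y₂) = ½×32.2×1.31×8.52×9.83 = 1766.
q = √1766 = 42.0 ft²/s.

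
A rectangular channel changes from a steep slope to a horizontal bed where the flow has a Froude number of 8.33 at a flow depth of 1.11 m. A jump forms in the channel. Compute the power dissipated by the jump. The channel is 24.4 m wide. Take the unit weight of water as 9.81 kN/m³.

Fr₁ = 8.33 (given).
By Bélanger, y₂/y₁ = ½[√(1 + 8Fr₁²) − 1] = ½[√556.1 − 1] = 11.3.
y₂ = 11.3 × 1.11 = 12.5 m.
V₁ = Fr₁·√(g·y₁) = 8.33×√(9.81×1.11) = 27.5 m/s; q = V₁·y₁ = 30.5 m²/s. V₂ = q/y₂ = 30.5/12.5 = 2.43 m/s. E₁ = y₁ + V₁²/2g = 39.6 m; E₂ = y₂ + V₂²/2g = 12.8 m. ΔE = E₁ − E₂ = 26.8 m.
Q = q·b = 30.5 × 24.4 = 744 m³/s. P = γ·Q·ΔE = 9.81 × 744 × 26.8 = 195626 kW.

P = 195626 kW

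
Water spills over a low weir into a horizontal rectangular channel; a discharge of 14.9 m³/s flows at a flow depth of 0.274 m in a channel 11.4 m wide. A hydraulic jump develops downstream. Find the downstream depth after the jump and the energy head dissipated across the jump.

y₂ = 0.999 m; ΔE = 0.348 m

q = Q/b = 14.9/11.4 = 1.31 m²/s; V₁ = q/y₁ = 4.77 m/s. Fr₁ = V₁/√(g·y₁) = 2.91.
By Bélanger, y₂/y₁ = ½[√(1 + 8Fr₁²) − 1] = ½[√68.72 − 1] = 3.64.
y₂ = 3.64 × 0.274 = 0.999 m.
V₂ = q/y₂ = 1.31/0.999 = 1.31 m/s. E₁ = y₁ + V₁²/2g = 1.43 m; E₂ = y₂ + V₂²/2g = 1.09 m. ΔE = E₁ − E₂ = 0.348 m.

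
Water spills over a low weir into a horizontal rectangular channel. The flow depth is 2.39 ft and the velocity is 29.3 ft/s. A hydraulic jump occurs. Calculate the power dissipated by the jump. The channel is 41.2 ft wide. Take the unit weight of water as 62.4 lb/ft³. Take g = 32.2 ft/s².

P = 1580 hp

Fr₁ = V₁/√(g·y₁) = 29.3/√(32.2×2.39) = 3.34.
Sequent-depth ratio: y₂/y₁ = ½[√(1 + 8Fr₁²) − 1] = ½[√90.24 − 1] = 4.25.
y₂ = 4.25 × 2.39 = 10.2 ft.
q = V₁·y₁ = 29.3 × 2.39 = 70.0 ft²/s. V₂ = q/y₂ = 70.0/10.2 = 6.89 ft/s. E₁ = y₁ + V₁²/2g = 15.7 ft; E₂ = y₂ + V₂²/2g = 10.9 ft. ΔE = E₁ − E₂ = 4.83 ft.
Q = q·b = 70.0 × 41.2 = 2885 cfs. P = γ·Q·ΔE/550 = 62.4 × 2885 × 4.83 / 550 = 1580 hp.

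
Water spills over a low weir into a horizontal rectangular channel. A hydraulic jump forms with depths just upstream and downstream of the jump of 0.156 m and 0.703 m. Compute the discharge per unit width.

q = 0.680 m²/s

For a rectangular channel the momentum equation gives q² = ½·g·y₁·y₂·(y₁ + y₂) = ½×9.81×0.156×0.703×0.859 = 0.462.
q = √0.462 = 0.680 m²/s.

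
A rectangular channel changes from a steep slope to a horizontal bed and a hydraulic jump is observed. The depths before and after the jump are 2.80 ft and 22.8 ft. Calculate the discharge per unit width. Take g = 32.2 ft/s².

For a rectangular channel the momentum equation gives q² = ½·g·y₁·y₂·(y₁ + y₂) = ½×32.2×2.80×22.8×25.6 = 26312.
q = √26312 = 162 ft²/s.

q = 162 ft²/s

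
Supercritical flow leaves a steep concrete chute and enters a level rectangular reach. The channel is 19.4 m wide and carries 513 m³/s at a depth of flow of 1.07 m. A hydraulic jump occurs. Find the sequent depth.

y₂ = 11.0 m

q = Q/b = 513/19.4 = 26.4 m²/s; V₁ = q/y₁ = 24.7 m/s. Fr₁ = V₁/√(g·y₁) = 7.63.
From the momentum equation for a rectangular channel, y₂/y₁ = ½[√(1 + 8Fr₁²) − 1] = ½[√466.5 − 1] = 10.3.
y₂ = 10.3 × 1.07 = 11.0 m.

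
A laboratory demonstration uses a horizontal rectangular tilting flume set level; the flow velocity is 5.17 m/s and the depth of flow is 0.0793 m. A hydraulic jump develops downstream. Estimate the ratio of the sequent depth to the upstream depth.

y₂/y₁ = 7.80

Fr₁ = V₁/√(g·y₁) = 5.17/√(9.81×0.0793) = 5.86.
Conjugate-depth relation: y₂/y₁ = ½[√(1 + 8Fr₁²) − 1] = ½[√275.9 − 1] = 7.80.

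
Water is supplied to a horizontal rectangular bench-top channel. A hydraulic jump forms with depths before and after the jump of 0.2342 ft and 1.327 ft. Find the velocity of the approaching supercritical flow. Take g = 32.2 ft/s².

V₁ = 11.93 ft/s

For a rectangular channel the momentum equation gives q² = ½·g·y₁·y₂·(y₁ + y₂) = ½×32.2×0.2342×1.327×1.561 = 7.812.
q = √7.812 = 2.795 ft²/s.
V₁ = q/y₁ = 2.795/0.2342 = 11.93 ft/s.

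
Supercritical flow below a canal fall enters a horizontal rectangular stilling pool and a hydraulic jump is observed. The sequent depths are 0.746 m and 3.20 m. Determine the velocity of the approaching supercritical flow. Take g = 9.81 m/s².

For a rectangular channel the momentum equation gives q² = ½·g·y₁·y₂·(y₁ + y₂) = ½×9.81×0.746×3.20×3.95 = 46.2.
q = √46.2 = 6.80 m²/s.
V₁ = q/y₁ = 6.80/0.746 = 9.11 m/s.

V₁ = 9.11 m/s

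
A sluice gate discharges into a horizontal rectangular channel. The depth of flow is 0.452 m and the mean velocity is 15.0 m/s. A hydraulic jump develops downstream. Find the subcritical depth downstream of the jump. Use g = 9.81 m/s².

Fr₁ = V₁/√(g·y₁) = 15.0/√(9.81×0.452) = 7.12.
Bélanger equation: y₂/y₁ = ½[√(1 + 8Fr₁²) − 1] = ½[√406.9 − 1] = 9.59.
y₂ = 9.59 × 0.452 = 4.33 m.

y₂ = 4.33 m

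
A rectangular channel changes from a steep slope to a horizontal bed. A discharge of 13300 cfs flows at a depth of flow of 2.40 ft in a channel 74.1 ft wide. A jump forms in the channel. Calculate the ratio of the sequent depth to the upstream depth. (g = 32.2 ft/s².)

q = Q/b = 13300/74.1 = 179 ft²/s; V₁ = q/y₁ = 74.8 ft/s. Fr₁ = V₁/√(g·y₁) = 8.51.
Bélanger equation: y₂/y₁ = ½[√(1 + 8Fr₁²) − 1] = ½[√580.0 − 1] = 11.5.

y₂/y₁ = 11.5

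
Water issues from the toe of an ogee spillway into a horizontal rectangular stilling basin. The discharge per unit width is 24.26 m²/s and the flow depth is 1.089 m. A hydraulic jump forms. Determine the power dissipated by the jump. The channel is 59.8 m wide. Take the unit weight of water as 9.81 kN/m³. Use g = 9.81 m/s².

V₁ = q/y₁ = 24.26/1.089 = 22.28 m/s. Fr₁ = V₁/√(g·y₁) = 22.28/√(9.81×1.089) = 6.816.
Conjugate-depth relation: y₂/y₁ = ½[√(1 + 8Fr₁²) − 1] = ½[√372.64 − 1] = 9.152.
y₂ = 9.152 × 1.089 = 9.966 m.
Head loss: ΔE = (y₂ − y₁)³/(4y₁y₂) = (9.966 − 1.089)³/(4×1.089×9.966) = 699.6/43.41 = 16.12 m.
Q = q·b = 24.26 × 59.8 = 1451 m³/s. P = γ·Q·ΔE = 9.81 × 1451 × 16.12 = 229348 kW.

P = 229348 kW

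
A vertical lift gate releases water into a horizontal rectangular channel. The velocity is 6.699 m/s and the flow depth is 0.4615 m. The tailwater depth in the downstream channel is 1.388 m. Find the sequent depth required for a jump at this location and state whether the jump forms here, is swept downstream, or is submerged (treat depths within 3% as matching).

y₂ = 1.837 m; the jump is swept downstream

Fr₁ = V₁/√(g·y₁) = 6.699/√(9.81×0.4615) = 3.148.
Sequent-depth ratio: y₂/y₁ = ½[√(1 + 8Fr₁²) − 1] = ½[√80.299 − 1] = 3.980.
y₂ = 3.980 × 0.4615 = 1.837 m.
Tailwater y_tw = 1.388 m: y_tw < y₂, so the jump is swept downstream.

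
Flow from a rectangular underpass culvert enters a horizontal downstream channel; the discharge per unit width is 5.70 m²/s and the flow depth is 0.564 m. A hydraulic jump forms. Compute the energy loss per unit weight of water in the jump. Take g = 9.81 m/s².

V₁ = q/y₁ = 5.70/0.564 = 10.1 m/s. Fr₁ = V₁/√(g·y₁) = 10.1/√(9.81×0.564) = 4.30.
Conjugate-depth relation: y₂/y₁ = ½[√(1 + 8Fr₁²) − 1] = ½[√148.7 − 1] = 5.60.
y₂ = 5.60 × 0.564 = 3.16 m.
Head loss: ΔE = (y₂ − y₁)³/(4y₁y₂) = (3.16 − 0.564)³/(4×0.564×3.16) = 17.4/7.12 = 2.45 m.

ΔE = 2.45 m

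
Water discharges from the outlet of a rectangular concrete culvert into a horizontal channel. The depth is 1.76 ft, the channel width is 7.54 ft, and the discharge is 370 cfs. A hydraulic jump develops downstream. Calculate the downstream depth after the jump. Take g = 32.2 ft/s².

y₂ = 8.38 ft

q = Q/b = 370/7.54 = 49.1 ft²/s; V₁ = q/y₁ = 27.9 ft/s. Fr₁ = V₁/√(g·y₁) = 3.70.
Conjugate-depth relation: y₂/y₁ = ½[√(1 + 8Fr₁²) − 1] = ½[√110.7 − 1] = 4.76.
y₂ = 4.76 × 1.76 = 8.38 ft.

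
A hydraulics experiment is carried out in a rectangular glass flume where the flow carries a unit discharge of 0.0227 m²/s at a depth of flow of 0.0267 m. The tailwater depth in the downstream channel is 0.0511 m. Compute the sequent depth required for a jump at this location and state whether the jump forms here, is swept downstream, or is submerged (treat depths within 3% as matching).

y₂ = 0.0508 m; the jump forms here

V₁ = q/y₁ = 0.0227/0.0267 = 0.850 m/s. Fr₁ = V₁/√(g·y₁) = 0.850/√(9.81×0.0267) = 1.66.
Bélanger equation: y₂/y₁ = ½[√(1 + 8Fr₁²) − 1] = ½[√23.08 − 1] = 1.90.
y₂ = 1.90 × 0.0267 = 0.0508 m.
Tailwater y_tw = 0.0511 m: y_tw ≈ y₂, so the jump forms here.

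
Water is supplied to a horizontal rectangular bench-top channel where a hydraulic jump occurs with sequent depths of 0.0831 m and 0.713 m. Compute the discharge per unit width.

For a rectangular channel the momentum equation gives q² = ½·g·y₁·y₂·(y₁ + y₂) = ½×9.81×0.0831×0.713×0.796 = 0.231.
q = √0.231 = 0.481 m²/s.

q = 0.481 m²/s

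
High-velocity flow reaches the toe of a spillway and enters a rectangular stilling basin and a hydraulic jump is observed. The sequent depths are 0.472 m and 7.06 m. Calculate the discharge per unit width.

q = 11.1 m²/s

For a rectangular channel the momentum equation gives q² = ½·g·y₁·y₂·(y₁ + y₂) = ½×9.81×0.472×7.06×7.53 = 123.
q = √123 = 11.1 m²/s.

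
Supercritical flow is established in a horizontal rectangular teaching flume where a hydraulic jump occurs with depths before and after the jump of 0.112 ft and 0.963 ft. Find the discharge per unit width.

For a rectangular channel the momentum equation gives q² = ½·g·y₁·y₂·(y₁ + y₂) = ½×32.2×0.112×0.963×1.07 = 1.87.
q = √1.87 = 1.37 ft²/s.

q = 1.37 ft²/s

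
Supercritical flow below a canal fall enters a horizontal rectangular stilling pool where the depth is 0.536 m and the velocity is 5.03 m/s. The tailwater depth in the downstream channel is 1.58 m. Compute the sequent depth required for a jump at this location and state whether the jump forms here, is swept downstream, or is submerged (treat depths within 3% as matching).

Fr₁ = V₁/√(g·y₁) = 5.03/√(9.81×0.536) = 2.19.
Sequent-depth ratio: y₂/y₁ = ½[√(1 + 8Fr₁²) − 1] = ½[√39.49 − 1] = 2.64.
y₂ = 2.64 × 0.536 = 1.42 m.
Tailwater y_tw = 1.58 m: y_tw > y₂, so the jump is submerged.

y₂ = 1.42 m; the jump is submerged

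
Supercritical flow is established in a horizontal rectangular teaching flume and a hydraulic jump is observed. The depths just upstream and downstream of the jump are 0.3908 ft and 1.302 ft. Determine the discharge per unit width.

For a rectangular channel the momentum equation gives q² = ½·g·y₁·y₂·(y₁ + y₂) = ½×32.2×0.3908×1.302×1.693 = 13.87.
q = √13.87 = 3.724 ft²/s.

q = 3.724 ft²/s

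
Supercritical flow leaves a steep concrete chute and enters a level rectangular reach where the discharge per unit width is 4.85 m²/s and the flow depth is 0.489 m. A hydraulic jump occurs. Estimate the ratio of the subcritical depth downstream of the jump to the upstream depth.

V₁ = q/y₁ = 4.85/0.489 = 9.92 m/s. Fr₁ = V₁/√(g·y₁) = 9.92/√(9.81×0.489) = 4.53.
Bélanger equation: y₂/y₁ = ½[√(1 + 8Fr₁²) − 1] = ½[√165.1 − 1] = 5.92.

y₂/y₁ = 5.92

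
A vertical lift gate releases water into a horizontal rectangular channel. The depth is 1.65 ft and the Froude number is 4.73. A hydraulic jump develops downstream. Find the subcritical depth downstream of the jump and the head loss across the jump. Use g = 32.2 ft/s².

Fr₁ = 4.73 (given).
From the momentum equation for a rectangular channel, y₂/y₁ = ½[√(1 + 8Fr₁²) − 1] = ½[√180.0 − 1] = 6.21.
y₂ = 6.21 × 1.65 = 10.2 ft.
Head loss: ΔE = (y₂ − y₁)³/(4y₁y₂) = (10.2 − 1.65)³/(4×1.65×10.2) = 635/67.6 = 9.39 ft.

y₂ = 10.2 ft; ΔE = 9.39 ft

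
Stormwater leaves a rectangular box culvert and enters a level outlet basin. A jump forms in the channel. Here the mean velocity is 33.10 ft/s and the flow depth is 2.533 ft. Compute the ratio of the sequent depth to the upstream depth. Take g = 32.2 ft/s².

y₂/y₁ = 4.707

Fr₁ = V₁/√(g·y₁) = 33.10/√(32.2×2.533) = 3.665.
Bélanger equation: y₂/y₁ = ½[√(1 + 8Fr₁²) − 1] = ½[√108.46 − 1] = 4.707.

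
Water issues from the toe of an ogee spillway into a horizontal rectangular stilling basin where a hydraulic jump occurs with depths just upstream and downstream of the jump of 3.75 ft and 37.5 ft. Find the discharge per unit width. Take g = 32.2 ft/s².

For a rectangular channel the momentum equation gives q² = ½·g·y₁·y₂·(y₁ + y₂) = ½×32.2×3.75×37.5×41.2 = 93393.
q = √93393 = 306 ft²/s.

q = 306 ft²/s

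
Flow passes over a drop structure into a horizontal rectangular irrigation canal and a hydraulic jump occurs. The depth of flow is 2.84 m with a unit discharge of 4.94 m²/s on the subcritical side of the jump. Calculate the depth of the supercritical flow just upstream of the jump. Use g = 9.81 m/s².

y₁ = 0.521 m

V₂ = q/y₂ = 4.94/2.84 = 1.74 m/s; Fr₂ = V₂/√(g·y₂) = 0.330.
Since the conjugate-depth ratio holds either way, y₁/y₂ = ½[√(1 + 8Fr₂²) − 1] = ½[√1.869 − 1] = 0.184.
y₁ = 0.184 × 2.84 = 0.521 m.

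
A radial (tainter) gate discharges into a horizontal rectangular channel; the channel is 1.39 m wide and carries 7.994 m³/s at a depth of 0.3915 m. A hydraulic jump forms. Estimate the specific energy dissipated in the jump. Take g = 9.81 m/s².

q = Q/b = 7.994/1.39 = 5.751 m²/s; V₁ = q/y₁ = 14.69 m/s. Fr₁ = V₁/√(g·y₁) = 7.496.
Bélanger equation: y₂/y₁ = ½[√(1 + 8Fr₁²) − 1] = ½[√450.49 − 1] = 10.11.
y₂ = 10.11 × 0.3915 = 3.959 m.
V₂ = q/y₂ = 5.751/3.959 = 1.453 m/s. E₁ = y₁ + V₁²/2g = 11.39 m; E₂ = y₂ + V₂²/2g = 4.067 m. ΔE = E₁ − E₂ = 7.323 m.

ΔE = 7.323 m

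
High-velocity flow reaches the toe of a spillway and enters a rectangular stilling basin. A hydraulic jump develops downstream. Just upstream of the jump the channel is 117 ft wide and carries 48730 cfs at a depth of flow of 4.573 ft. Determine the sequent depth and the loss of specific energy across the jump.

y₂ = 46.31 ft; ΔE = 85.81 ft

q = Q/b = 48730/117 = 416.5 ft²/s; V₁ = q/y₁ = 91.08 ft/s. Fr₁ = V₁/√(g·y₁) = 7.506.
Bélanger equation: y₂/y₁ = ½[√(1 + 8Fr₁²) − 1] = ½[√451.66 − 1] = 10.13.
y₂ = 10.13 × 4.573 = 46.31 ft.
V₂ = q/y₂ = 416.5/46.31 = 8.994 ft/s. E₁ = y₁ + V₁²/2g = 133.4 ft; E₂ = y₂ + V₂²/2g = 47.56 ft. ΔE = E₁ − E₂ = 85.81 ft.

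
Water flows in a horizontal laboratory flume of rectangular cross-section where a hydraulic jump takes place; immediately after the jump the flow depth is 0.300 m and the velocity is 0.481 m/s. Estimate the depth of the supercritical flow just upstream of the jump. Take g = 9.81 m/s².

Fr₂ = V₂/√(g·y₂) = 0.481/√(9.81×0.300) = 0.280.
From the momentum equation (using Fr₂), y₁/y₂ = ½[√(1 + 8Fr₂²) − 1] = ½[√1.629 − 1] = 0.138.
y₁ = 0.138 × 0.300 = 0.0414 m.

y₁ = 0.0414 m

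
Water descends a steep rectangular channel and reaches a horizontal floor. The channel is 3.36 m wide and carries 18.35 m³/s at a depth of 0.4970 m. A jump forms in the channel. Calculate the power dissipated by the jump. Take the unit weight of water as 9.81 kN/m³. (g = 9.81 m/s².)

q = Q/b = 18.35/3.36 = 5.461 m²/s; V₁ = q/y₁ = 10.99 m/s. Fr₁ = V₁/√(g·y₁) = 4.977.
By Bélanger, y₂/y₁ = ½[√(1 + 8Fr₁²) − 1] = ½[√199.13 − 1] = 6.556.
y₂ = 6.556 × 0.4970 = 3.258 m.
V₂ = q/y₂ = 5.461/3.258 = 1.676 m/s. E₁ = y₁ + V₁²/2g = 6.651 m; E₂ = y₂ + V₂²/2g = 3.401 m. ΔE = E₁ − E₂ = 3.250 m.
P = γ·Q·ΔE = 9.81 × 18.35 × 3.250 = 585.0 kW.

P = 585.0 kW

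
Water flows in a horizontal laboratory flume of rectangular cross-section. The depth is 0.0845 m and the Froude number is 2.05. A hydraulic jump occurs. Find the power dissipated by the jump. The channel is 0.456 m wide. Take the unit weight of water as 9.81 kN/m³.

P = 0.0183 kW

Fr₁ = 2.05 (given).
Conjugate-depth relation: y₂/y₁ = ½[√(1 + 8Fr₁²) − 1] = ½[√34.62 − 1] = 2.44.
y₂ = 2.44 × 0.0845 = 0.206 m.
Head loss: ΔE = (y₂ − y₁)³/(4y₁y₂) = (0.206 − 0.0845)³/(4×0.0845×0.206) = 0.00181/0.0697 = 0.0259 m.
V₁ = Fr₁·√(g·y₁) = 2.05×√(9.81×0.0845) = 1.87 m/s; q = V₁·y₁ = 0.158 m²/s. Q = q·b = 0.158 × 0.456 = 0.0719 m³/s. P = γ·Q·ΔE = 9.81 × 0.0719 × 0.0259 = 0.0183 kW.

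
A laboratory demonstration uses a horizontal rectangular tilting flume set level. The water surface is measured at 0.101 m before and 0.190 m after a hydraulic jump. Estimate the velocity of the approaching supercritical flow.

For a rectangular channel the momentum equation gives q² = ½·g·y₁·y₂·(y₁ + y₂) = ½×9.81×0.101×0.190×0.291 = 0.0274.
q = √0.0274 = 0.166 m²/s.
V₁ = q/y₁ = 0.166/0.101 = 1.64 m/s.

V₁ = 1.64 m/s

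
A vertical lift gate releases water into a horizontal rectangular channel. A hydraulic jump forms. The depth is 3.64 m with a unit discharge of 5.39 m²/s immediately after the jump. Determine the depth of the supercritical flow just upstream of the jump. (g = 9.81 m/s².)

V₂ = q/y₂ = 5.39/3.64 = 1.48 m/s; Fr₂ = V₂/√(g·y₂) = 0.248.
Since the conjugate-depth ratio holds either way, y₁/y₂ = ½[√(1 + 8Fr₂²) − 1] = ½[√1.491 − 1] = 0.111.
y₁ = 0.111 × 3.64 = 0.403 m.

y₁ = 0.403 m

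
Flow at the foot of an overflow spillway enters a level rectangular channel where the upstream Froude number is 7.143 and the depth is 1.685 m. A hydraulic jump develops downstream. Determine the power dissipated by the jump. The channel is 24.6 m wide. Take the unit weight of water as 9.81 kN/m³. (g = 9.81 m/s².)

P = 330734 kW

Fr₁ = 7.143 (given).
Sequent-depth ratio: y₂/y₁ = ½[√(1 + 8Fr₁²) − 1] = ½[√409.18 − 1] = 9.614.
y₂ = 9.614 × 1.685 = 16.20 m.
Head loss: ΔE = (y₂ − y₁)³/(4y₁y₂) = (16.20 − 1.685)³/(4×1.685×16.20) = 3058/109.2 = 28.01 m.
V₁ = Fr₁·√(g·y₁) = 7.143×√(9.81×1.685) = 29.04 m/s; q = V₁·y₁ = 48.93 m²/s. Q = q·b = 48.93 × 24.6 = 1204 m³/s. P = γ·Q·ΔE = 9.81 × 1204 × 28.01 = 330734 kW.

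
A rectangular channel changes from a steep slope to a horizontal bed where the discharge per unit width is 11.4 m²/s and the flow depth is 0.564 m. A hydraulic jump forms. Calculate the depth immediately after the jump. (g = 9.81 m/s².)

y₂ = 6.58 m

V₁ = q/y₁ = 11.4/0.564 = 20.2 m/s. Fr₁ = V₁/√(g·y₁) = 20.2/√(9.81×0.564) = 8.59.
By Bélanger, y₂/y₁ = ½[√(1 + 8Fr₁²) − 1] = ½[√591.7 − 1] = 11.7.
y₂ = 11.7 × 0.564 = 6.58 m.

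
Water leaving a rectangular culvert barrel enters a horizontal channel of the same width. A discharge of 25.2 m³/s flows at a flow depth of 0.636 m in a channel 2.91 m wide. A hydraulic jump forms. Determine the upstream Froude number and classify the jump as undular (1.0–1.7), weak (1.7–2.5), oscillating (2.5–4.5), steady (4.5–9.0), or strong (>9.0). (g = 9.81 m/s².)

Fr₁ = 5.45; steady jump

q = Q/b = 25.2/2.91 = 8.66 m²/s; V₁ = q/y₁ = 13.6 m/s. Fr₁ = V₁/√(g·y₁) = 5.45.
Fr₁ = 5.45 lies in the steady range.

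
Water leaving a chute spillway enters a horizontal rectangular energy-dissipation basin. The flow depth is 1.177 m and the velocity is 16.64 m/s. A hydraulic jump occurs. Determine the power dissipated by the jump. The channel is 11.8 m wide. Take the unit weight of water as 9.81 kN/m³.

Fr₁ = V₁/√(g·y₁) = 16.64/√(9.81×1.177) = 4.897.
From the momentum equation for a rectangular channel, y₂/y₁ = ½[√(1 + 8Fr₁²) − 1] = ½[√192.85 − 1] = 6.443.
y₂ = 6.443 × 1.177 = 7.584 m.
q = V₁·y₁ = 16.64 × 1.177 = 19.59 m²/s. V₂ = q/y₂ = 19.59/7.584 = 2.582 m/s. E₁ = y₁ + V₁²/2g = 15.29 m; E₂ = y₂ + V₂²/2g = 7.924 m. ΔE = E₁ − E₂ = 7.366 m.
Q = q·b = 19.59 × 11.8 = 231.1 m³/s. P = γ·Q·ΔE = 9.81 × 231.1 × 7.366 = 16699 kW.

P = 16699 kW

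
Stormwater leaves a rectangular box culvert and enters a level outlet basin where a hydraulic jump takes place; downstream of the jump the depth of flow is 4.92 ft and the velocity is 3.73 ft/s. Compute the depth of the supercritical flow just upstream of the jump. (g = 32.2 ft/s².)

Fr₂ = V₂/√(g·y₂) = 3.73/√(32.2×4.92) = 0.296.
From the momentum equation (using Fr₂), y₁/y₂ = ½[√(1 + 8Fr₂²) − 1] = ½[√1.703 − 1] = 0.152.
y₁ = 0.152 × 4.92 = 0.750 ft.

y₁ = 0.750 ft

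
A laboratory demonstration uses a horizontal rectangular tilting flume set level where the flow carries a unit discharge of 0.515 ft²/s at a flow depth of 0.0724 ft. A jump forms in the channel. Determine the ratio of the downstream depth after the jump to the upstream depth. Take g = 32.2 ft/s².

y₂/y₁ = 6.11

V₁ = q/y₁ = 0.515/0.0724 = 7.11 ft/s. Fr₁ = V₁/√(g·y₁) = 7.11/√(32.2×0.0724) = 4.66.
Sequent-depth ratio: y₂/y₁ = ½[√(1 + 8Fr₁²) − 1] = ½[√174.6 − 1] = 6.11.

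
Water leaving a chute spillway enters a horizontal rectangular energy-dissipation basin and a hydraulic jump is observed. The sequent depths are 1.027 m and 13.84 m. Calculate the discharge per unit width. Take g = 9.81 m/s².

q = 32.19 m²/s

For a rectangular channel the momentum equation gives q² = ½·g·y₁·y₂·(y₁ + y₂) = ½×9.81×1.027×13.84×14.87 = 1036.
q = √1036 = 32.19 m²/s.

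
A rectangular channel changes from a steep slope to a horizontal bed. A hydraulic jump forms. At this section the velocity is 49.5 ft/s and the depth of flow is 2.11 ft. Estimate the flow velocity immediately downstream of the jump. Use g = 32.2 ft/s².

Fr₁ = V₁/√(g·y₁) = 49.5/√(32.2×2.11) = 6.01.
Conjugate-depth relation: y₂/y₁ = ½[√(1 + 8Fr₁²) − 1] = ½[√289.5 − 1] = 8.01.
y₂ = 8.01 × 2.11 = 16.9 ft.
q = V₁·y₁ = 49.5 × 2.11 = 104 ft²/s.
V₂ = q/y₂ = 104/16.9 = 6.18 ft/s.

V₂ = 6.18 ft/s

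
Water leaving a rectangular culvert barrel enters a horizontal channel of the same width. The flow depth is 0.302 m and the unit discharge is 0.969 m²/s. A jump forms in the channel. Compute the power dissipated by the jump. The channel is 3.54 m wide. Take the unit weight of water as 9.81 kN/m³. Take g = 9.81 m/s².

V₁ = q/y₁ = 0.969/0.302 = 3.21 m/s. Fr₁ = V₁/√(g·y₁) = 3.21/√(9.81×0.302) = 1.86.
From the momentum equation for a rectangular channel, y₂/y₁ = ½[√(1 + 8Fr₁²) − 1] = ½[√28.80 − 1] = 2.18.
y₂ = 2.18 × 0.302 = 0.659 m.
Head loss: ΔE = (y₂ − y₁)³/(4y₁y₂) = (0.659 − 0.302)³/(4×0.302×0.659) = 0.0456/0.796 = 0.0573 m.
Q = q·b = 0.969 × 3.54 = 3.43 m³/s. P = γ·Q·ΔE = 9.81 × 3.43 × 0.0573 = 1.93 kW.

P = 1.93 kW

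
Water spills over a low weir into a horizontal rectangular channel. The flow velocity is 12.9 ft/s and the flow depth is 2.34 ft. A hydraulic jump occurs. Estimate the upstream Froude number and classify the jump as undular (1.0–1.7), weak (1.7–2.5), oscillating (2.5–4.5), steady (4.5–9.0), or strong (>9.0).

Fr₁ = V₁/√(g·y₁) = 12.9/√(32.2×2.34) = 1.49.
Fr₁ = 1.49 lies in the undular range.

Fr₁ = 1.49; undular jump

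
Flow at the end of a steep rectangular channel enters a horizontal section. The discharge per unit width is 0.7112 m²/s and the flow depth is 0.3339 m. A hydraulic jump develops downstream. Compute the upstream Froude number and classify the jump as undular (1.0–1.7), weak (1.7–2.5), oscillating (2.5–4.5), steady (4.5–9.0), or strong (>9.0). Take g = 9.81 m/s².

Fr₁ = 1.177; undular jump

V₁ = q/y₁ = 0.7112/0.3339 = 2.130 m/s. Fr₁ = V₁/√(g·y₁) = 2.130/√(9.81×0.3339) = 1.177.
Fr₁ = 1.177 lies in the undular range.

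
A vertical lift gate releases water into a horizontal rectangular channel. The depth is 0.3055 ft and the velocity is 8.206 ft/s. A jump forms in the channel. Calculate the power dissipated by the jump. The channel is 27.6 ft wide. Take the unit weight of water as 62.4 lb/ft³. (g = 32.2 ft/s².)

P = 2.066 hp

Fr₁ = V₁/√(g·y₁) = 8.206/√(32.2×0.3055) = 2.616.
By Bélanger, y₂/y₁ = ½[√(1 + 8Fr₁²) − 1] = ½[√55.763 − 1] = 3.234.
y₂ = 3.234 × 0.3055 = 0.9879 ft.
q = V₁·y₁ = 8.206 × 0.3055 = 2.507 ft²/s. V₂ = q/y₂ = 2.507/0.9879 = 2.538 ft/s. E₁ = y₁ + V₁²/2g = 1.351 ft; E₂ = y₂ + V₂²/2g = 1.088 ft. ΔE = E₁ − E₂ = 0.2632 ft.
Q = q·b = 2.507 × 27.6 = 69.19 cfs. P = γ·Q·ΔE/550 = 62.4 × 69.19 × 0.2632 / 550 = 2.066 hp.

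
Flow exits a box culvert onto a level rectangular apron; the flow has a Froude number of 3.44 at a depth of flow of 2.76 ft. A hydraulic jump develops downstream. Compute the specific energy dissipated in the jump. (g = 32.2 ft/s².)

ΔE = 6.13 ft

Fr₁ = 3.44 (given).
Sequent-depth ratio: y₂/y₁ = ½[√(1 + 8Fr₁²) − 1] = ½[√95.67 − 1] = 4.39.
y₂ = 4.39 × 2.76 = 12.1 ft.
Head loss: ΔE = (y₂ − y₁)³/(4y₁y₂) = (12.1 − 2.76)³/(4×2.76×12.1) = 819/134 = 6.13 ft.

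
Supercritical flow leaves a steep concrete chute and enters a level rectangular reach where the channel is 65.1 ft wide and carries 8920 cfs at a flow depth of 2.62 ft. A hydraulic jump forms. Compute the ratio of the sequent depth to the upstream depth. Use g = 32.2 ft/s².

q = Q/b = 8920/65.1 = 137 ft²/s; V₁ = q/y₁ = 52.3 ft/s. Fr₁ = V₁/√(g·y₁) = 5.69.
By Bélanger, y₂/y₁ = ½[√(1 + 8Fr₁²) − 1] = ½[√260.4 − 1] = 7.57.

y₂/y₁ = 7.57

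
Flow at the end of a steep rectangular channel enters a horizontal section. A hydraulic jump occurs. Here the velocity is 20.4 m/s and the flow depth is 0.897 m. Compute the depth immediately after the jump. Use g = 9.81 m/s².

y₂ = 8.29 m

Fr₁ = V₁/√(g·y₁) = 20.4/√(9.81×0.897) = 6.88.
Sequent-depth ratio: y₂/y₁ = ½[√(1 + 8Fr₁²) − 1] = ½[√379.3 − 1] = 9.24.
y₂ = 9.24 × 0.897 = 8.29 m.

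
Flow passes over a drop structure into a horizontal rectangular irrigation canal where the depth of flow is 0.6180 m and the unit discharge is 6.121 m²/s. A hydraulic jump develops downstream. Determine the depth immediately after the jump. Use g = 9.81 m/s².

V₁ = q/y₁ = 6.121/0.6180 = 9.905 m/s. Fr₁ = V₁/√(g·y₁) = 9.905/√(9.81×0.6180) = 4.023.
Bélanger equation: y₂/y₁ = ½[√(1 + 8Fr₁²) − 1] = ½[√130.45 − 1] = 5.211.
y₂ = 5.211 × 0.6180 = 3.220 m.

y₂ = 3.220 m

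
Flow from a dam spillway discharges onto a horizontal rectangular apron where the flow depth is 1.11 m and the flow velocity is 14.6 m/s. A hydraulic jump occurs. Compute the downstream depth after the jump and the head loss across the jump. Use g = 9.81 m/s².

Fr₁ = V₁/√(g·y₁) = 14.6/√(9.81×1.11) = 4.42.
Conjugate-depth relation: y₂/y₁ = ½[√(1 + 8Fr₁²) − 1] = ½[√157.6 − 1] = 5.78.
y₂ = 5.78 × 1.11 = 6.41 m.
q = V₁·y₁ = 14.6 × 1.11 = 16.2 m²/s. V₂ = q/y₂ = 16.2/6.41 = 2.53 m/s. E₁ = y₁ + V₁²/2g = 12.0 m; E₂ = y₂ + V₂²/2g = 6.74 m. ΔE = E₁ − E₂ = 5.24 m.

y₂ = 6.41 m; ΔE = 5.24 m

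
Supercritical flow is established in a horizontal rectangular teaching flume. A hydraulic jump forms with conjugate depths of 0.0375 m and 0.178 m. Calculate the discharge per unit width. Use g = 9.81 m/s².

q = 0.0840 m²/s

For a rectangular channel the momentum equation gives q² = ½·g·y₁·y₂·(y₁ + y₂) = ½×9.81×0.0375×0.178×0.215 = 0.00706.
q = √0.00706 = 0.0840 m²/s.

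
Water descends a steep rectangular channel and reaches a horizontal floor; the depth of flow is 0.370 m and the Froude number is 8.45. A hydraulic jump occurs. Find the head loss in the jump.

Fr₁ = 8.45 (given).
From the momentum equation for a rectangular channel, y₂/y₁ = ½[√(1 + 8Fr₁²) − 1] = ½[√572.2 − 1] = 11.5.
y₂ = 11.5 × 0.370 = 4.24 m.
Head loss: ΔE = (y₂ − y₁)³/(4y₁y₂) = (4.24 − 0.370)³/(4×0.370×4.24) = 58.0/6.28 = 9.24 m.

ΔE = 9.24 m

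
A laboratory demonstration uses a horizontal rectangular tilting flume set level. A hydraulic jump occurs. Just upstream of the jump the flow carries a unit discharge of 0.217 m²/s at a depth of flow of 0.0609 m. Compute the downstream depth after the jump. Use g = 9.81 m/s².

y₂ = 0.368 m

V₁ = q/y₁ = 0.217/0.0609 = 3.56 m/s. Fr₁ = V₁/√(g·y₁) = 3.56/√(9.81×0.0609) = 4.61.
Bélanger equation: y₂/y₁ = ½[√(1 + 8Fr₁²) − 1] = ½[√171.0 − 1] = 6.04.
y₂ = 6.04 × 0.0609 = 0.368 m.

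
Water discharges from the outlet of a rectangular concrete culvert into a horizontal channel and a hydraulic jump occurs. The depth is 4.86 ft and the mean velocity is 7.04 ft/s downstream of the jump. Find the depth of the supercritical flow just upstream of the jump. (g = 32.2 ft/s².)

y₁ = 2.14 ft

Fr₂ = V₂/√(g·y₂) = 7.04/√(32.2×4.86) = 0.563.
The Bélanger relation is symmetric: y₁/y₂ = ½[√(1 + 8Fr₂²) − 1] = ½[√3.534 − 1] = 0.440.
y₁ = 0.440 × 4.86 = 2.14 ft.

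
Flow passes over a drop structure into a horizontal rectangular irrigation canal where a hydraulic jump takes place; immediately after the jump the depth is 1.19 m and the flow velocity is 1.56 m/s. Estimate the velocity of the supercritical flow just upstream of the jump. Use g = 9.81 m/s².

Fr₂ = V₂/√(g·y₂) = 1.56/√(9.81×1.19) = 0.457.
Applying the sequent-depth relation in reverse, y₁/y₂ = ½[√(1 + 8Fr₂²) − 1] = ½[√2.668 − 1] = 0.317.
y₁ = 0.317 × 1.19 = 0.377 m.
V₁ = q/y₁ = 1.86/0.377 = 4.93 m/s.

V₁ = 4.93 m/s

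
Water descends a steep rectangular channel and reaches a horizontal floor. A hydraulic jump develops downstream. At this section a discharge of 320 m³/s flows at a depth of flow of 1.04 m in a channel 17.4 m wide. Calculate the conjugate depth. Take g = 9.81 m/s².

q = Q/b = 320/17.4 = 18.4 m²/s; V₁ = q/y₁ = 17.7 m/s. Fr₁ = V₁/√(g·y₁) = 5.54.
From the momentum equation for a rectangular channel, y₂/y₁ = ½[√(1 + 8Fr₁²) − 1] = ½[√246.2 − 1] = 7.35.
y₂ = 7.35 × 1.04 = 7.64 m.

y₂ = 7.64 m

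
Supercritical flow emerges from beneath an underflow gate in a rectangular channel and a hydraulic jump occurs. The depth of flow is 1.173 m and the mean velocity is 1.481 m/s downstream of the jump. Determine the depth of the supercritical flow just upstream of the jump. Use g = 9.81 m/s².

Fr₂ = V₂/√(g·y₂) = 1.481/√(9.81×1.173) = 0.4366.
Since the conjugate-depth ratio holds either way, y₁/y₂ = ½[√(1 + 8Fr₂²) − 1] = ½[√2.5249 − 1] = 0.2945.
y₁ = 0.2945 × 1.173 = 0.3454 m.

y₁ = 0.3454 m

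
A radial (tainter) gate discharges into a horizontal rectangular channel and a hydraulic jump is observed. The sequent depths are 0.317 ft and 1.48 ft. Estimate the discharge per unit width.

For a rectangular channel the momentum equation gives q² = ½·g·y₁·y₂·(y₁ + y₂) = ½×32.2×0.317×1.48×1.80 = 13.6.
q = √13.6 = 3.68 ft²/s.

q = 3.68 ft²/s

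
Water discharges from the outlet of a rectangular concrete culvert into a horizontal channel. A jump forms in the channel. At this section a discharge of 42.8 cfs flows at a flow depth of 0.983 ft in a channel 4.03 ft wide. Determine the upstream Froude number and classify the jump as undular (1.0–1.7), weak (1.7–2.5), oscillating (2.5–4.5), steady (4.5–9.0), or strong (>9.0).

Fr₁ = 1.92; weak jump

q = Q/b = 42.8/4.03 = 10.6 ft²/s; V₁ = q/y₁ = 10.8 ft/s. Fr₁ = V₁/√(g·y₁) = 1.92.
Fr₁ = 1.92 lies in the weak range.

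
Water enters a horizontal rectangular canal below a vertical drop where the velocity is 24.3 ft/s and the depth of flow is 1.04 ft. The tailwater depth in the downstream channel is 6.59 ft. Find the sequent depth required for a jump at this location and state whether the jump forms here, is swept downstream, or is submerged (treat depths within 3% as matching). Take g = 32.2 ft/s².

Fr₁ = V₁/√(g·y₁) = 24.3/√(32.2×1.04) = 4.20.
Conjugate-depth relation: y₂/y₁ = ½[√(1 + 8Fr₁²) − 1] = ½[√142.1 − 1] = 5.46.
y₂ = 5.46 × 1.04 = 5.68 ft.
Tailwater y_tw = 6.59 ft: y_tw > y₂, so the jump is submerged.

y₂ = 5.68 ft; the jump is submerged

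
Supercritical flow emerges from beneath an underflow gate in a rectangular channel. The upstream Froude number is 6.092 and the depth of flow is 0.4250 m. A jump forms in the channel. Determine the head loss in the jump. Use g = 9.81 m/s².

ΔE = 4.737 m

Fr₁ = 6.092 (given).
Bélanger equation: y₂/y₁ = ½[√(1 + 8Fr₁²) − 1] = ½[√297.90 − 1] = 8.130.
y₂ = 8.130 × 0.4250 = 3.455 m.
V₁ = Fr₁·√(g·y₁) = 6.092×√(9.81×0.4250) = 12.44 m/s; q = V₁·y₁ = 5.287 m²/s. V₂ = q/y₂ = 5.287/3.455 = 1.530 m/s. E₁ = y₁ + V₁²/2g = 8.311 m; E₂ = y₂ + V₂²/2g = 3.575 m. ΔE = E₁ − E₂ = 4.737 m.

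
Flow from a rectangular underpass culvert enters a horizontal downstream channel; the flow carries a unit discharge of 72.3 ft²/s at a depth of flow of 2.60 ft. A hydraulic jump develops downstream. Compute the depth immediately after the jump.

V₁ = q/y₁ = 72.3/2.60 = 27.8 ft/s. Fr₁ = V₁/√(g·y₁) = 27.8/√(32.2×2.60) = 3.04.
By Bélanger, y₂/y₁ = ½[√(1 + 8Fr₁²) − 1] = ½[√74.89 − 1] = 3.83.
y₂ = 3.83 × 2.60 = 9.95 ft.

y₂ = 9.95 ft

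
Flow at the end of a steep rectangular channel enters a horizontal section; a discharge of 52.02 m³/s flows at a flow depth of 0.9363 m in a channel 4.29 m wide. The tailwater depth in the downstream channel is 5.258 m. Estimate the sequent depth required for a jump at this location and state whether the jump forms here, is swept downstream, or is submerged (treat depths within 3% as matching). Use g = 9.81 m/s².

y₂ = 5.209 m; the jump forms here

q = Q/b = 52.02/4.29 = 12.13 m²/s; V₁ = q/y₁ = 12.95 m/s. Fr₁ = V₁/√(g·y₁) = 4.273.
Sequent-depth ratio: y₂/y₁ = ½[√(1 + 8Fr₁²) − 1] = ½[√147.08 − 1] = 5.564.
y₂ = 5.564 × 0.9363 = 5.209 m.
Tailwater y_tw = 5.258 m: y_tw ≈ y₂, so the jump forms here.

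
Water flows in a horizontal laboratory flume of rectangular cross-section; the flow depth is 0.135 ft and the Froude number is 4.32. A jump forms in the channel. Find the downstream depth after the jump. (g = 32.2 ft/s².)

y₂ = 0.760 ft

Fr₁ = 4.32 (given).
Sequent-depth ratio: y₂/y₁ = ½[√(1 + 8Fr₁²) − 1] = ½[√150.3 − 1] = 5.63.
y₂ = 5.63 × 0.135 = 0.760 ft.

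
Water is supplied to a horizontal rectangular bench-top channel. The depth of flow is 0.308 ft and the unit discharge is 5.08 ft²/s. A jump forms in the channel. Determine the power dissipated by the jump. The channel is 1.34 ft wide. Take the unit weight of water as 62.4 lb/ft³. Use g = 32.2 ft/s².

P = 1.79 hp

V₁ = q/y₁ = 5.08/0.308 = 16.5 ft/s. Fr₁ = V₁/√(g·y₁) = 16.5/√(32.2×0.308) = 5.24.
Bélanger equation: y₂/y₁ = ½[√(1 + 8Fr₁²) − 1] = ½[√220.4 − 1] = 6.92.
y₂ = 6.92 × 0.308 = 2.13 ft.
Head loss: ΔE = (y₂ − y₁)³/(4y₁y₂) = (2.13 − 0.308)³/(4×0.308×2.13) = 6.07/2.63 = 2.31 ft.
Q = q·b = 5.08 × 1.34 = 6.81 cfs. P = γ·Q·ΔE/550 = 62.4 × 6.81 × 2.31 / 550 = 1.79 hp.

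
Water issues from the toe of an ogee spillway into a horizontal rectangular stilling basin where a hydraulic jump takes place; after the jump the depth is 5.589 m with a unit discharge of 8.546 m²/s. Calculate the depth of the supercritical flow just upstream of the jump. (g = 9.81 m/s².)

V₂ = q/y₂ = 8.546/5.589 = 1.529 m/s; Fr₂ = V₂/√(g·y₂) = 0.2065.
Since the conjugate-depth ratio holds either way, y₁/y₂ = ½[√(1 + 8Fr₂²) − 1] = ½[√1.3411 − 1] = 0.07904.
y₁ = 0.07904 × 5.589 = 0.4418 m.

y₁ = 0.4418 m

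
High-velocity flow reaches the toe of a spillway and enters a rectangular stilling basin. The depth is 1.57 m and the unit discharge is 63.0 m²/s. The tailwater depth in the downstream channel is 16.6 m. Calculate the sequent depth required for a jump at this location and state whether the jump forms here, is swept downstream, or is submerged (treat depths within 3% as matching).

V₁ = q/y₁ = 63.0/1.57 = 40.1 m/s. Fr₁ = V₁/√(g·y₁) = 40.1/√(9.81×1.57) = 10.2.
Conjugate-depth relation: y₂/y₁ = ½[√(1 + 8Fr₁²) − 1] = ½[√837.4 − 1] = 14.0.
y₂ = 14.0 × 1.57 = 21.9 m.
Tailwater y_tw = 16.6 m: y_tw < y₂, so the jump is swept downstream.

y₂ = 21.9 m; the jump is swept downstream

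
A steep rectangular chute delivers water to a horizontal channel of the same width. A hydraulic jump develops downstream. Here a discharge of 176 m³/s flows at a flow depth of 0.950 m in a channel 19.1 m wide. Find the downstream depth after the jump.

y₂ = 3.82 m

q = Q/b = 176/19.1 = 9.21 m²/s; V₁ = q/y₁ = 9.70 m/s. Fr₁ = V₁/√(g·y₁) = 3.18.
Conjugate-depth relation: y₂/y₁ = ½[√(1 + 8Fr₁²) − 1] = ½[√81.76 − 1] = 4.02.
y₂ = 4.02 × 0.950 = 3.82 m.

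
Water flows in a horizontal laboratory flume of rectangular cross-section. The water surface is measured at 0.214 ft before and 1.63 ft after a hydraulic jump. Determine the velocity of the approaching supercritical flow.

V₁ = 15.0 ft/s

For a rectangular channel the momentum equation gives q² = ½·g·y₁·y₂·(y₁ + y₂) = ½×32.2×0.214×1.63×1.84 = 10.4.
q = √10.4 = 3.22 ft²/s.
V₁ = q/y₁ = 3.22/0.214 = 15.0 ft/s.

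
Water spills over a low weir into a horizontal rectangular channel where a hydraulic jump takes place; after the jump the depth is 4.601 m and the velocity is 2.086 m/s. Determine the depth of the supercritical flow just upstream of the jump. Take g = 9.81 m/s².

Fr₂ = V₂/√(g·y₂) = 2.086/√(9.81×4.601) = 0.3105.
Since the conjugate-depth ratio holds either way, y₁/y₂ = ½[√(1 + 8Fr₂²) − 1] = ½[√1.7713 − 1] = 0.1654.
y₁ = 0.1654 × 4.601 = 0.7612 m.

y₁ = 0.7612 m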